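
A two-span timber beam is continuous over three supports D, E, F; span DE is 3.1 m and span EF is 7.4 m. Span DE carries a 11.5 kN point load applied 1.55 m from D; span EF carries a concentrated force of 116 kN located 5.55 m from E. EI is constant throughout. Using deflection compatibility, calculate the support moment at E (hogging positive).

Insert a hinge at E; M_E is the redundant, and each span becomes simply supported.
Rotations at E on the released spans (each span's end-slope, ×1/EI):
  span DE: point load 11.5 at a = 1.55: Pab(L + a)/(6LEI) = 6.907/EI
  span EF: point load 116 at a = 5.55: Pab(L + b)/(6LEI) = 248.1/EI
  relative rotation θ_0 = (6.907 + 248.1)/EI = 255/EI
A unit hogging moment at E produces rotation L₁/(3EI) + L₂/(3EI) = 3.5/EI.
Compatibility: M_E·(L₁+L₂)/(3EI) = θ_0, giving M_E = 72.87 kN·m (hogging).

M_E = 72.87 kN·m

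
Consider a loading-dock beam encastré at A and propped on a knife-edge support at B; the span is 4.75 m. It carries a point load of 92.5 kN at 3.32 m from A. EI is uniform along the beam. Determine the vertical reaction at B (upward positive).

R_B = 51.99 kN

Choose R_B as the redundant. The primary structure is the cantilever fixed at A.
Free-end deflection of the primary structure under the applied loading (downward +):
  point load 92.5 at a = 3.32: Pa²(3L − a)/(6EI) = 1857/EI
Flexibility coefficient — unit upward force at B: δ_{BB} = L³/(3EI) = 35.72/EI.
The prop prevents deflection at B: R_B = δ_0/δ_{BB} = 1857/35.72 = 51.99 kN.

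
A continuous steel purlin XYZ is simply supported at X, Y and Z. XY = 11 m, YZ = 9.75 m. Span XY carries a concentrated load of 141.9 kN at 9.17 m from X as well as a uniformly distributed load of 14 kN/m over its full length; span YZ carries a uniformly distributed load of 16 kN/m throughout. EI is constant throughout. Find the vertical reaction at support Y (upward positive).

R_Y = 332.7 kN

Take M_Y as the redundant. Released structure: two simple spans XY and YZ with a hinge at Y.
End slopes at the hinge Y, treating each span as simply supported:
  span XY: point load 141.9 at a = 9.17: Pab(L + a)/(6LEI) = 727.7/EI
  span XY: UDL 14: wL³/(24EI) = 776.4/EI
  span YZ: UDL 16: wL³/(24EI) = 617.9/EI
  relative rotation θ_0 = (1504 + 617.9)/EI = 2122/EI
A unit hogging moment at Y produces rotation L₁/(3EI) + L₂/(3EI) = 6.917/EI.
Slope continuity at Y: θ_0 = M_Y·6.917/EI, so M_Y = 2122/6.917 = 306.8 kN·m (hogging).
Span XY, ΣM about X with M_Y applied at Y: R_Y^{XY}·11 = 2148 + 306.8, so R_Y^{XY} = 223.2 kN and R_X = 295.9 − 223.2 = 72.72 kN.
Span YZ, ΣM about Z: R_Y^{YZ}·9.75 = 760.5 + 306.8, so R_Y^{YZ} = 109.5 kN and R_Z = 156 − 109.5 = 46.53 kN.
R_Y = 223.2 + 109.5 = 332.7 kN.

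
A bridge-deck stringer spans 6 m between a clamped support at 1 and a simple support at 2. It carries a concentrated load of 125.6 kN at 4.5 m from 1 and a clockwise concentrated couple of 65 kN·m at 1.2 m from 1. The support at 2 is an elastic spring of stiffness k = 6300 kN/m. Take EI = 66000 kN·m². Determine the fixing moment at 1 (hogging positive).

M_1 = 183.2 kN·m

Release the roller at 2. Primary structure: cantilever fixed at 1.
Downward deflection at the released point 2 due to the loads:
  point load 125.6 at a = 4.5: Pa²(3L − a)/(6EI) = 5723/EI
  clockwise couple 65 at a = 1.2: M₀a(2L − a)/(2EI) = 421.2/EI
  δ_0 = 6144/EI
Flexibility coefficient — unit upward force at 2: δ_{22} = L³/(3EI) = 72/EI.
With EI = 66000 kN·m²: δ_0 = 0.093089 m and δ_{22} = 0.001091 m/kN.
Compatibility — the spring shortens by R_2/k under the reaction it provides: δ_0 − R_2·δ_{22} = R_2/k. With 1/k = 0.000159 m/kN, R_2 = δ_0 / (δ_{22} + 1/k) = 0.093089 / (0.001091 + 0.000159) = 74.49 kN.
Moment equilibrium about 1: M_1 = Σ(load moments about 1) − R_2·L = 630.2 − 74.49×6 = 183.2 kN·m.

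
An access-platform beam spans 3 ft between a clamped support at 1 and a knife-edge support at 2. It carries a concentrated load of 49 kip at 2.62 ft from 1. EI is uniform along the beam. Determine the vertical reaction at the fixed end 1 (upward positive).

Release the roller at 2. Primary structure: cantilever fixed at 1.
Downward deflection at the released point 2 due to the loads:
  point load 49 at a = 2.62: Pa²(3L − a)/(6EI) = 357.7/EI
Tip deflection under a unit load at 2: L³/(3EI) = 9/EI.
The prop prevents deflection at 2: R_2 = δ_0/δ_{22} = 357.7/9 = 39.74 kip.
Vertical equilibrium: R_1 = ΣP − R_2 = 49 − 39.74 = 9.26 kip.

R_1 = 9.26 kip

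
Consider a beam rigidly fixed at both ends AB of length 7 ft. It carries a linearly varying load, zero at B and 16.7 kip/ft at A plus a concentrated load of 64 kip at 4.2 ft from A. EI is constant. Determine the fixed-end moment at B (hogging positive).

M_B = 91.79 kip·ft

Release both end moments; the primary structure is a simply-supported span AB with redundants M_A and M_B.
On the primary (simply-supported) span, the end slopes from the loading are:
  at A: triangular load, peak 16.7: w₀L³/(45EI) = 127.3/EI
  at B: triangular load, peak 16.7: 7w₀L³/(360EI) = 111.4/EI
  at A: point load 64 at a = 4.2: Pab(L + b)/(6LEI) = 175.6/EI
  at B: point load 64 at a = 4.2: Pab(L + a)/(6LEI) = 200.7/EI
  θ_A0 = 302.9/EI,  θ_B0 = 312.1/EI
Flexibility coefficients: a unit moment at one end gives L/(3EI) there and L/(6EI) at the far end, so f₁₁ = f₂₂ = 2.333/EI and f₁₂ = f₂₁ = 1.167/EI.
Compatibility — zero rotation at each built-in end:
  2.333 M_A + 1.167 M_B = 302.9
  1.167 M_A + 2.333 M_B = 312.1
Solving the pair gives M_A = 83.92 kip·ft and M_B = 91.79 kip·ft (hogging).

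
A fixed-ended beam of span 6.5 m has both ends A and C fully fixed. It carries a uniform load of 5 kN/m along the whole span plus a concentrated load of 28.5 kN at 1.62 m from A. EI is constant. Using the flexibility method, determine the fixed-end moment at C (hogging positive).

Take the two fixed-end moments M_A, M_C as redundants; the released structure is the simple span AC.
End rotations of the released simple span under the applied load (×1/EI):
  at A: UDL 5: wL³/(24EI) = 57.21/EI
  at C: UDL 5: wL³/(24EI) = 57.21/EI
  at A: point load 28.5 at a = 1.62: Pab(L + b)/(6LEI) = 65.74/EI
  at C: point load 28.5 at a = 1.62: Pab(L + a)/(6LEI) = 46.91/EI
  θ_A0 = 123/EI,  θ_C0 = 104.1/EI
Flexibility coefficients: a unit moment at one end gives L/(3EI) there and L/(6EI) at the far end, so f₁₁ = f₂₂ = 2.167/EI and f₁₂ = f₂₁ = 1.083/EI.
Compatibility — zero rotation at each built-in end:
  2.167 M_A + 1.083 M_C = 123
  1.083 M_A + 2.167 M_C = 104.1
Solving the pair gives M_A = 43.63 kN·m and M_C = 26.24 kN·m (hogging).

M_C = 26.24 kN·m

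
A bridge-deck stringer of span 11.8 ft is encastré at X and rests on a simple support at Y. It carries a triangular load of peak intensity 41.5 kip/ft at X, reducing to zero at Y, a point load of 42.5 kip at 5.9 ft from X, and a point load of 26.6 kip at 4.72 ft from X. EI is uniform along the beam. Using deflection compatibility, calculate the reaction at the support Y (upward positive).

Choose R_Y as the redundant. The primary structure is the cantilever fixed at X.
Deflection at Y on the released cantilever, summing each load's contribution:
  triangular load, peak 41.5 at the fixed end: w₀L⁴/(30EI) = 26820/EI
  point load 42.5 at a = 5.9: Pa²(3L − a)/(6EI) = 7274/EI
  point load 26.6 at a = 4.72: Pa²(3L − a)/(6EI) = 3030/EI
  δ_0 = 37124/EI
Flexibility coefficient — unit upward force at Y: δ_{YY} = L³/(3EI) = 547.7/EI.
The prop prevents deflection at Y: R_Y = δ_0/δ_{YY} = 37124/547.7 = 67.78 kip.

R_Y = 67.78 kip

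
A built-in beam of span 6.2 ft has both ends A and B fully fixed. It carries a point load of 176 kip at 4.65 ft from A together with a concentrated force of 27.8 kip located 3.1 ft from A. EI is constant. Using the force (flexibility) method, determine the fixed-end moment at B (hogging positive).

Release both end moments; the primary structure is a simply-supported span AB with redundants M_A and M_B.
Simple-span end rotations at A and B under the given loads:
  at A: point load 176 at a = 4.65: Pab(L + b)/(6LEI) = 264.3/EI
  at B: point load 176 at a = 4.65: Pab(L + a)/(6LEI) = 370/EI
  at A: point load 27.8 at a = 3.1: Pab(L + b)/(6LEI) = 66.79/EI
  at B: point load 27.8 at a = 3.1: Pab(L + a)/(6LEI) = 66.79/EI
  θ_A0 = 331.1/EI,  θ_B0 = 436.8/EI
Flexibility coefficients: a unit moment at one end gives L/(3EI) there and L/(6EI) at the far end, so f₁₁ = f₂₂ = 2.067/EI and f₁₂ = f₂₁ = 1.033/EI.
Compatibility — zero rotation at each built-in end:
  2.067 M_A + 1.033 M_B = 331.1
  1.033 M_A + 2.067 M_B = 436.8
Solving the pair gives M_A = 72.69 kip·ft and M_B = 175 kip·ft (hogging).

M_B = 175 kip·ft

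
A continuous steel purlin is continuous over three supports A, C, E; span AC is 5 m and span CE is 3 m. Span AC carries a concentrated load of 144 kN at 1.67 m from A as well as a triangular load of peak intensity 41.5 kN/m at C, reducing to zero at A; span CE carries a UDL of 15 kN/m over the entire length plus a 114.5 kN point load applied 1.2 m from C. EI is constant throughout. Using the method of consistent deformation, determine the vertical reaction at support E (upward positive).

Release continuity at C by inserting a hinge; the redundant is the internal moment M_C. The primary structure is two simply-supported spans AC and CE.
End slopes at the hinge C, treating each span as simply supported:
  span AC: point load 144 at a = 1.67: Pab(L + a)/(6LEI) = 178/EI
  span AC: triangular load, peak 41.5: w₀L³/(45EI) = 115.3/EI
  span CE: UDL 15: wL³/(24EI) = 16.88/EI
  span CE: point load 114.5 at a = 1.2: Pab(L + b)/(6LEI) = 65.95/EI
  relative rotation θ_0 = (293.3 + 82.83)/EI = 376.1/EI
A unit hogging moment at C produces rotation L₁/(3EI) + L₂/(3EI) = 2.667/EI.
Compatibility: M_C·(L₁+L₂)/(3EI) = θ_0, giving M_C = 141.1 kN·m (hogging).
Span CE, ΣM about E: R_C^{CE}·3 = 273.6 + 141.1, so R_C^{CE} = 138.2 kN and R_E = 159.5 − 138.2 = 21.28 kN.

R_E = 21.28 kN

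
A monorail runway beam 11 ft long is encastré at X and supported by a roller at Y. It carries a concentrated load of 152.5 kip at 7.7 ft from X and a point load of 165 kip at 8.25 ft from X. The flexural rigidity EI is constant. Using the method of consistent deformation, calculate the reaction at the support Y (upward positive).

Choose R_Y as the redundant. The primary structure is the cantilever fixed at X.
Free-end deflection of the primary structure under the applied loading (downward +):
  point load 152.5 at a = 7.7: Pa²(3L − a)/(6EI) = 38126/EI
  point load 165 at a = 8.25: Pa²(3L − a)/(6EI) = 46325/EI
  δ_0 = 84451/EI
Flexibility coefficient — unit upward force at Y: δ_{YY} = L³/(3EI) = 443.7/EI.
The prop prevents deflection at Y: R_Y = δ_0/δ_{YY} = 84451/443.7 = 190.3 kip.

R_Y = 190.3 kip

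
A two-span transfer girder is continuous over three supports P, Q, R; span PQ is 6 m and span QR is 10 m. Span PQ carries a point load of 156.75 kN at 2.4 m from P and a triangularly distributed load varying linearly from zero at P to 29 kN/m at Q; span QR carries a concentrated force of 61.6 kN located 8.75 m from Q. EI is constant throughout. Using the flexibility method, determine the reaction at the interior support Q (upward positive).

Release continuity at Q by inserting a hinge; the redundant is the internal moment M_Q. The primary structure is two simply-supported spans PQ and QR.
End slopes at the hinge Q, treating each span as simply supported:
  span PQ: point load 156.75 at a = 2.4: Pab(L + a)/(6LEI) = 316/EI
  span PQ: triangular load, peak 29: w₀L³/(45EI) = 139.2/EI
  span QR: point load 61.6 at a = 8.75: Pab(L + b)/(6LEI) = 126.3/EI
  relative rotation θ_0 = (455.2 + 126.3)/EI = 581.5/EI
A unit hogging moment at Q produces rotation L₁/(3EI) + L₂/(3EI) = 5.333/EI.
Slope continuity at Q: θ_0 = M_Q·5.333/EI, so M_Q = 581.5/5.333 = 109 kN·m (hogging).
Span PQ, ΣM about P with M_Q applied at Q: R_Q^{PQ}·6 = 724.2 + 109, so R_Q^{PQ} = 138.9 kN and R_P = 243.8 − 138.9 = 104.9 kN.
Span QR, ΣM about R: R_Q^{QR}·10 = 77 + 109, so R_Q^{QR} = 18.6 kN and R_R = 61.6 − 18.6 = 43 kN.
R_Q = 138.9 + 18.6 = 157.5 kN.

R_Q = 157.5 kN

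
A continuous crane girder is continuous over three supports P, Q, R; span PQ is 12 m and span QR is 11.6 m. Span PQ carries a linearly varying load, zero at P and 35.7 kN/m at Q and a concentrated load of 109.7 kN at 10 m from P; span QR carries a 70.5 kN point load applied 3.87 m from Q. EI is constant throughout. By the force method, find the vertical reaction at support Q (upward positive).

R_Q = 337.8 kN

Insert a hinge at Q; M_Q is the redundant, and each span becomes simply supported.
End slopes at the hinge Q, treating each span as simply supported:
  span PQ: triangular load, peak 35.7: w₀L³/(45EI) = 1371/EI
  span PQ: point load 109.7 at a = 10: Pab(L + a)/(6LEI) = 670.4/EI
  span QR: point load 70.5 at a = 3.87: Pab(L + b)/(6LEI) = 585.7/EI
  relative rotation θ_0 = (2041 + 585.7)/EI = 2627/EI
A unit hogging moment at Q produces rotation L₁/(3EI) + L₂/(3EI) = 7.867/EI.
Slope continuity at Q: θ_0 = M_Q·7.867/EI, so M_Q = 2627/7.867 = 333.9 kN·m (hogging).
Span PQ, ΣM about P with M_Q applied at Q: R_Q^{PQ}·12 = 2811 + 333.9, so R_Q^{PQ} = 262 kN and R_P = 323.9 − 262 = 61.85 kN.
Span QR, ΣM about R: R_Q^{QR}·11.6 = 545 + 333.9, so R_Q^{QR} = 75.77 kN and R_R = 70.5 − 75.77 = -5.268 kN.
R_Q = 262 + 75.77 = 337.8 kN.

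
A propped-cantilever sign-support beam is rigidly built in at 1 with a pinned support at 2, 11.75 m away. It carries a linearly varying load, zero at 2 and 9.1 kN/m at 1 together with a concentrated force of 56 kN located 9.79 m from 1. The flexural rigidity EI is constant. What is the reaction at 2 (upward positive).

Choose R_2 as the redundant. The primary structure is the cantilever fixed at 1.
Downward deflection at the released point 2 due to the loads:
  triangular load, peak 9.1 at the fixed end: w₀L⁴/(30EI) = 5782/EI
  point load 56 at a = 9.79: Pa²(3L − a)/(6EI) = 22775/EI
  δ_0 = 28557/EI
Tip deflection under a unit load at 2: L³/(3EI) = 540.7/EI.
Compatibility at 2: δ_0 − R_2·δ_{22} = 0, so R_2 = 28557/540.7 = 52.81 kN.

R_2 = 52.81 kN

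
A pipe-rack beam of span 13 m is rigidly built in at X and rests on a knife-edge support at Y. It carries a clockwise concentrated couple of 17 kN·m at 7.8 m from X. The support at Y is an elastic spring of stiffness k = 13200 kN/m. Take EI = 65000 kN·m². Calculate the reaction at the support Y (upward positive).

Take the reaction at Y as the redundant and release it; the primary structure is a cantilever fixed at X.
Downward deflection at the released point Y due to the loads:
  clockwise couple 17 at a = 7.8: M₀a(2L − a)/(2EI) = 1207/EI
Flexibility coefficient — unit upward force at Y: δ_{YY} = L³/(3EI) = 732.3/EI.
With EI = 65000 kN·m²: δ_0 = 0.018564 m and δ_{YY} = 0.011267 m/kN.
Compatibility — the spring shortens by R_Y/k under the reaction it provides: δ_0 − R_Y·δ_{YY} = R_Y/k. With 1/k = 0.000076 m/kN, R_Y = δ_0 / (δ_{YY} + 1/k) = 0.018564 / (0.011267 + 0.000076) = 1.637 kN.

R_Y = 1.637 kN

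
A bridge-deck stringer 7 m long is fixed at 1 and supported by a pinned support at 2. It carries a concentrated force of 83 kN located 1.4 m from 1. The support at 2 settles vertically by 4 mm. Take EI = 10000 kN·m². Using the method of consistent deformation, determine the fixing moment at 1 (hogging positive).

Remove the prop at 2; the released (primary) structure is a cantilever built in at 1.
Downward deflection at the released point 2 due to the loads:
  point load 83 at a = 1.4: Pa²(3L − a)/(6EI) = 531.4/EI
Flexibility coefficient — unit upward force at 2: δ_{22} = L³/(3EI) = 114.3/EI.
With EI = 10000 kN·m²: δ_0 = 0.053142 m and δ_{22} = 0.011433 m/kN.
Compatibility — the beam at 2 must follow the support down by 0.004 m: δ_0 − R_2·δ_{22} = 0.004, so R_2 = (0.053142 − 0.004)/0.011433 = 4.298 kN.
Moment equilibrium about 1: M_1 = Σ(load moments about 1) − R_2·L = 116.2 − 4.298×7 = 86.11 kN·m.

M_1 = 86.11 kN·m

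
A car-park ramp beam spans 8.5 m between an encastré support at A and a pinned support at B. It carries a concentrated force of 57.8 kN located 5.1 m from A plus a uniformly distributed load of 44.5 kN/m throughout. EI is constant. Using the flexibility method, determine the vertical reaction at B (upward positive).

R_B = 166.8 kN

Remove the prop at B; the released (primary) structure is a cantilever built in at A.
Downward deflection at the released point B due to the loads:
  point load 57.8 at a = 5.1: Pa²(3L − a)/(6EI) = 5111/EI
  UDL 44.5: wL⁴/(8EI) = 29037/EI
  δ_0 = 34148/EI
Tip deflection under a unit load at B: L³/(3EI) = 204.7/EI.
The prop prevents deflection at B: R_B = δ_0/δ_{BB} = 34148/204.7 = 166.8 kN.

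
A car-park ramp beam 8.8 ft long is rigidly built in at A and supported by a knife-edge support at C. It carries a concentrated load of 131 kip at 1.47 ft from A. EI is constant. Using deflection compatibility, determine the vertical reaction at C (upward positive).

Release the roller at C. Primary structure: cantilever fixed at A.
Downward deflection at the released point C due to the loads:
  point load 131 at a = 1.47: Pa²(3L − a)/(6EI) = 1176/EI
Tip deflection under a unit load at C: L³/(3EI) = 227.2/EI.
The prop prevents deflection at C: R_C = δ_0/δ_{CC} = 1176/227.2 = 5.178 kip.

R_C = 5.178 kip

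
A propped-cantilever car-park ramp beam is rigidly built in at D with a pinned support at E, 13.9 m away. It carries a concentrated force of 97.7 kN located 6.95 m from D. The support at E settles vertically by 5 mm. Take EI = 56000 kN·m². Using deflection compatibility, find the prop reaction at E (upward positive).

R_E = 30.22 kN

Remove the prop at E; the released (primary) structure is a cantilever built in at D.
Deflection at E on the released cantilever, summing each load's contribution:
  point load 97.7 at a = 6.95: Pa²(3L − a)/(6EI) = 27332/EI
Tip deflection under a unit load at E: L³/(3EI) = 895.2/EI.
With EI = 56000 kN·m²: δ_0 = 0.48807 m and δ_{EE} = 0.015986 m/kN.
Compatibility — the beam at E must follow the support down by 0.005 m: δ_0 − R_E·δ_{EE} = 0.005, so R_E = (0.48807 − 0.005)/0.015986 = 30.22 kN.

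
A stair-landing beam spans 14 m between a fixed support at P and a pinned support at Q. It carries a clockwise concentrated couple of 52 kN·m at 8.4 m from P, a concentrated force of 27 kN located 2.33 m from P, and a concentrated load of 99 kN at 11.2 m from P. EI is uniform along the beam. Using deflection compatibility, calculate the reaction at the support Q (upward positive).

Take the reaction at Q as the redundant and release it; the primary structure is a cantilever fixed at P.
Downward deflection at the released point Q due to the loads:
  clockwise couple 52 at a = 8.4: M₀a(2L − a)/(2EI) = 4281/EI
  point load 27 at a = 2.33: Pa²(3L − a)/(6EI) = 969.1/EI
  point load 99 at a = 11.2: Pa²(3L − a)/(6EI) = 63749/EI
  δ_0 = 68998/EI
Flexibility coefficient — unit upward force at Q: δ_{QQ} = L³/(3EI) = 914.7/EI.
The prop prevents deflection at Q: R_Q = δ_0/δ_{QQ} = 68998/914.7 = 75.44 kN.

R_Q = 75.44 kN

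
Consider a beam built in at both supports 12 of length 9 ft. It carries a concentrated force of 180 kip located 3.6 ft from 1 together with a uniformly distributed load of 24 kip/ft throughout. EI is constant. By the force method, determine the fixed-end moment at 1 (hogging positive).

Release both end moments; the primary structure is a simply-supported span 12 with redundants M_1 and M_2.
End rotations of the released simple span under the applied load (×1/EI):
  at 1: point load 180 at a = 3.6: Pab(L + b)/(6LEI) = 933.1/EI
  at 2: point load 180 at a = 3.6: Pab(L + a)/(6LEI) = 816.5/EI
  at 1: UDL 24: wL³/(24EI) = 729/EI
  at 2: UDL 24: wL³/(24EI) = 729/EI
  θ_10 = 1662/EI,  θ_20 = 1545/EI
Flexibility coefficients: a unit moment at one end gives L/(3EI) there and L/(6EI) at the far end, so f₁₁ = f₂₂ = 3/EI and f₁₂ = f₂₁ = 1.5/EI.
Compatibility — zero rotation at each built-in end:
  3 M_1 + 1.5 M_2 = 1662
  1.5 M_1 + 3 M_2 = 1545
Solving the pair gives M_1 = 395.3 kip·ft and M_2 = 317.5 kip·ft (hogging).

M_1 = 395.3 kip·ft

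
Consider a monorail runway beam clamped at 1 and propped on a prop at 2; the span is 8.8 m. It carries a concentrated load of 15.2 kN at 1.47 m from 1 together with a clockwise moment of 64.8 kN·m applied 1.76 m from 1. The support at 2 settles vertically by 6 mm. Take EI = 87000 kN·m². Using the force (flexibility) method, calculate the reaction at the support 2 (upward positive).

R_2 = 2.279 kN

Take the reaction at 2 as the redundant and release it; the primary structure is a cantilever fixed at 1.
Free-end deflection of the primary structure under the applied loading (downward +):
  point load 15.2 at a = 1.47: Pa²(3L − a)/(6EI) = 136.5/EI
  clockwise couple 64.8 at a = 1.76: M₀a(2L − a)/(2EI) = 903.3/EI
  δ_0 = 1040/EI
Tip deflection under a unit load at 2: L³/(3EI) = 227.2/EI.
With EI = 87000 kN·m²: δ_0 = 0.011951 m and δ_{22} = 0.002611 m/kN.
Compatibility — the beam at 2 must follow the support down by 0.006 m: δ_0 − R_2·δ_{22} = 0.006, so R_2 = (0.011951 − 0.006)/0.002611 = 2.279 kN.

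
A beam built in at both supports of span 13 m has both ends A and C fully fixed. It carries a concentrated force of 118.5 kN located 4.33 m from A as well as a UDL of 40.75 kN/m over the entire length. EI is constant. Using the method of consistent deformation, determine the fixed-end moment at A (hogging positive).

Release both end moments; the primary structure is a simply-supported span AC with redundants M_A and M_C.
End rotations of the released simple span under the applied load (×1/EI):
  at A: point load 118.5 at a = 4.33: Pab(L + b)/(6LEI) = 1236/EI
  at C: point load 118.5 at a = 4.33: Pab(L + a)/(6LEI) = 988.4/EI
  at A: UDL 40.75: wL³/(24EI) = 3730/EI
  at C: UDL 40.75: wL³/(24EI) = 3730/EI
  θ_A0 = 4966/EI,  θ_C0 = 4719/EI
Flexibility coefficients: a unit moment at one end gives L/(3EI) there and L/(6EI) at the far end, so f₁₁ = f₂₂ = 4.333/EI and f₁₂ = f₂₁ = 2.167/EI.
Compatibility — zero rotation at each built-in end:
  4.333 M_A + 2.167 M_C = 4966
  2.167 M_A + 4.333 M_C = 4719
Solving the pair gives M_A = 802.1 kN·m and M_C = 687.9 kN·m (hogging).

M_A = 802.1 kN·m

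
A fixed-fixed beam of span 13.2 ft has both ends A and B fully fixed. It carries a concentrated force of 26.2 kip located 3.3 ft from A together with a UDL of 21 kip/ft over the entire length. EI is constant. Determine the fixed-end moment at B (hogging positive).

Take the two fixed-end moments M_A, M_B as redundants; the released structure is the simple span AB.
End rotations of the released simple span under the applied load (×1/EI):
  at A: point load 26.2 at a = 3.3: Pab(L + b)/(6LEI) = 249.7/EI
  at B: point load 26.2 at a = 3.3: Pab(L + a)/(6LEI) = 178.3/EI
  at A: UDL 21: wL³/(24EI) = 2012/EI
  at B: UDL 21: wL³/(24EI) = 2012/EI
  θ_A0 = 2262/EI,  θ_B0 = 2191/EI
Flexibility coefficients: a unit moment at one end gives L/(3EI) there and L/(6EI) at the far end, so f₁₁ = f₂₂ = 4.4/EI and f₁₂ = f₂₁ = 2.2/EI.
Compatibility — zero rotation at each built-in end:
  4.4 M_A + 2.2 M_B = 2262
  2.2 M_A + 4.4 M_B = 2191
Solving the pair gives M_A = 353.6 kip·ft and M_B = 321.1 kip·ft (hogging).

M_B = 321.1 kip·ft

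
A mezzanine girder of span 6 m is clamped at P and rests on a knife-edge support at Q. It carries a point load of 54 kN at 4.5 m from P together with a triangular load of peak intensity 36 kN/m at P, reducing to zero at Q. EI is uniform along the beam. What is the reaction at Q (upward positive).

R_Q = 55.77 kN

Release the roller at Q. Primary structure: cantilever fixed at P.
Free-end deflection of the primary structure under the applied loading (downward +):
  point load 54 at a = 4.5: Pa²(3L − a)/(6EI) = 2460/EI
  triangular load, peak 36 at the fixed end: w₀L⁴/(30EI) = 1555/EI
  δ_0 = 4016/EI
Flexibility coefficient — unit upward force at Q: δ_{QQ} = L³/(3EI) = 72/EI.
Compatibility at Q: δ_0 − R_Q·δ_{QQ} = 0, so R_Q = 4016/72 = 55.77 kN.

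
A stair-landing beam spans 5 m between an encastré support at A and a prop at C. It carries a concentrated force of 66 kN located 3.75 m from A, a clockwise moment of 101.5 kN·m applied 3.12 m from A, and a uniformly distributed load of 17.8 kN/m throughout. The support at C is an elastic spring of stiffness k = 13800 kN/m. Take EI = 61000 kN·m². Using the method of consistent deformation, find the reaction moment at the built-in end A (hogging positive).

Take the reaction at C as the redundant and release it; the primary structure is a cantilever fixed at A.
Primary-structure tip deflection at C by superposition:
  point load 66 at a = 3.75: Pa²(3L − a)/(6EI) = 1740/EI
  clockwise couple 101.5 at a = 3.12: M₀a(2L − a)/(2EI) = 1089/EI
  UDL 17.8: wL⁴/(8EI) = 1391/EI
  δ_0 = 4220/EI
Flexibility coefficient — unit upward force at C: δ_{CC} = L³/(3EI) = 41.67/EI.
With EI = 61000 kN·m²: δ_0 = 0.069184 m and δ_{CC} = 0.000683 m/kN.
Compatibility — the spring shortens by R_C/k under the reaction it provides: δ_0 − R_C·δ_{CC} = R_C/k. With 1/k = 0.000072 m/kN, R_C = δ_0 / (δ_{CC} + 1/k) = 0.069184 / (0.000683 + 0.000072) = 91.57 kN.
Moment equilibrium about A: M_A = Σ(load moments about A) − R_C·L = 571.5 − 91.57×5 = 113.6 kN·m.

M_A = 113.6 kN·m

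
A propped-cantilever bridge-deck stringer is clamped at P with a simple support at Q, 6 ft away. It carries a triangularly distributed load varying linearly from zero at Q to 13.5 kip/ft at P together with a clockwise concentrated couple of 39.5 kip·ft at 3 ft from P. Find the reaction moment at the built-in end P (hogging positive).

Remove the prop at Q; the released (primary) structure is a cantilever built in at P.
Free-end deflection of the primary structure under the applied loading (downward +):
  triangular load, peak 13.5 at the fixed end: w₀L⁴/(30EI) = 583.2/EI
  clockwise couple 39.5 at a = 3: M₀a(2L − a)/(2EI) = 533.2/EI
  δ_0 = 1116/EI
Tip deflection under a unit load at Q: L³/(3EI) = 72/EI.
Compatibility at Q: δ_0 − R_Q·δ_{QQ} = 0, so R_Q = 1116/72 = 15.51 kip.
Moment equilibrium about P: M_P = Σ(load moments about P) − R_Q·L = 120.5 − 15.51×6 = 27.46 kip·ft.

M_P = 27.46 kip·ft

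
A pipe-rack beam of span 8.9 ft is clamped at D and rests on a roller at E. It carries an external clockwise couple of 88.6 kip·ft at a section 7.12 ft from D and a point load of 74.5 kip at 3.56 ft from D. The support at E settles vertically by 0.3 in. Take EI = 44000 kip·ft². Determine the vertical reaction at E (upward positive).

Take the reaction at E as the redundant and release it; the primary structure is a cantilever fixed at D.
Downward deflection at the released point E due to the loads:
  clockwise couple 88.6 at a = 7.12: M₀a(2L − a)/(2EI) = 3369/EI
  point load 74.5 at a = 3.56: Pa²(3L − a)/(6EI) = 3641/EI
  δ_0 = 7010/EI
Tip deflection under a unit load at E: L³/(3EI) = 235/EI.
With EI = 44000 kip·ft²: δ_0 = 0.15932 ft and δ_{EE} = 0.005341 ft/kip.
Compatibility — the beam at E must follow the support down by 0.025 ft: δ_0 − R_E·δ_{EE} = 0.025, so R_E = (0.15932 − 0.025)/0.005341 = 25.15 kip.

R_E = 25.15 kip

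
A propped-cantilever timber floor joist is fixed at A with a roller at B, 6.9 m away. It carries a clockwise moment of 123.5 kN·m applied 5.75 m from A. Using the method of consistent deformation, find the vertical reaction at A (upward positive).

R_A = -26.1 kN

Release the roller at B. Primary structure: cantilever fixed at A.
Primary-structure tip deflection at B by superposition:
  clockwise couple 123.5 at a = 5.75: M₀a(2L − a)/(2EI) = 2858/EI
Tip deflection under a unit load at B: L³/(3EI) = 109.5/EI.
Compatibility at B: δ_0 − R_B·δ_{BB} = 0, so R_B = 2858/109.5 = 26.1 kN.
Vertical equilibrium: R_A = ΣP − R_B = 0 − 26.1 = -26.1 kN.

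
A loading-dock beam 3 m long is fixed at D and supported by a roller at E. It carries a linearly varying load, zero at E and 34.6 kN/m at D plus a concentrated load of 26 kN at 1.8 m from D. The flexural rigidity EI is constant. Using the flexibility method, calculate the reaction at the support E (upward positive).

R_E = 21.61 kN

Take the reaction at E as the redundant and release it; the primary structure is a cantilever fixed at D.
Primary-structure tip deflection at E by superposition:
  triangular load, peak 34.6 at the fixed end: w₀L⁴/(30EI) = 93.42/EI
  point load 26 at a = 1.8: Pa²(3L − a)/(6EI) = 101.1/EI
  δ_0 = 194.5/EI
Flexibility coefficient — unit upward force at E: δ_{EE} = L³/(3EI) = 9/EI.
The prop prevents deflection at E: R_E = δ_0/δ_{EE} = 194.5/9 = 21.61 kN.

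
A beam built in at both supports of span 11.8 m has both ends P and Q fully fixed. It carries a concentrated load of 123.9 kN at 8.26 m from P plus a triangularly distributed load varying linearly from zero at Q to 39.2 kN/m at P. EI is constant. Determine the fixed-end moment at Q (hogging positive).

M_Q = 396.9 kN·m

Take the two fixed-end moments M_P, M_Q as redundants; the released structure is the simple span PQ.
Simple-span end rotations at P and Q under the given loads:
  at P: point load 123.9 at a = 8.26: Pab(L + b)/(6LEI) = 785/EI
  at Q: point load 123.9 at a = 8.26: Pab(L + a)/(6LEI) = 1026/EI
  at P: triangular load, peak 39.2: w₀L³/(45EI) = 1431/EI
  at Q: triangular load, peak 39.2: 7w₀L³/(360EI) = 1252/EI
  θ_P0 = 2216/EI,  θ_Q0 = 2279/EI
Flexibility coefficients: a unit moment at one end gives L/(3EI) there and L/(6EI) at the far end, so f₁₁ = f₂₂ = 3.933/EI and f₁₂ = f₂₁ = 1.967/EI.
Compatibility — zero rotation at each built-in end:
  3.933 M_P + 1.967 M_Q = 2216
  1.967 M_P + 3.933 M_Q = 2279
Solving the pair gives M_P = 365 kN·m and M_Q = 396.9 kN·m (hogging).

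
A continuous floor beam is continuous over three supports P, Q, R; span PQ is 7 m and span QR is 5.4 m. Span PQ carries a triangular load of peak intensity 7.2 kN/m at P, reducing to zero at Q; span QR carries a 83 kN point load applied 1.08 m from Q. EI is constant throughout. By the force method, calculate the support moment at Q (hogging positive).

Insert a hinge at Q; M_Q is the redundant, and each span becomes simply supported.
Rotations at Q on the released spans (each span's end-slope, ×1/EI):
  span PQ: triangular load, peak 7.2: 7w₀L³/(360EI) = 48.02/EI
  span QR: point load 83 at a = 1.08: Pab(L + b)/(6LEI) = 116.2/EI
  relative rotation θ_0 = (48.02 + 116.2)/EI = 164.2/EI
A unit hogging moment at Q produces rotation L₁/(3EI) + L₂/(3EI) = 4.133/EI.
Compatibility: M_Q·(L₁+L₂)/(3EI) = θ_0, giving M_Q = 39.72 kN·m (hogging).

M_Q = 39.72 kN·m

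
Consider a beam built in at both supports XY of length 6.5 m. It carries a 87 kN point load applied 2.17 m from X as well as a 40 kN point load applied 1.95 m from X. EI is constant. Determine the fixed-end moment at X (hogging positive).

Take the two fixed-end moments M_X, M_Y as redundants; the released structure is the simple span XY.
Simple-span end rotations at X and Y under the given loads:
  at X: point load 87 at a = 2.17: Pab(L + b)/(6LEI) = 227/EI
  at Y: point load 87 at a = 2.17: Pab(L + a)/(6LEI) = 181.7/EI
  at X: point load 40 at a = 1.95: Pab(L + b)/(6LEI) = 100.6/EI
  at Y: point load 40 at a = 1.95: Pab(L + a)/(6LEI) = 76.89/EI
  θ_X0 = 327.6/EI,  θ_Y0 = 258.6/EI
Flexibility coefficients: a unit moment at one end gives L/(3EI) there and L/(6EI) at the far end, so f₁₁ = f₂₂ = 2.167/EI and f₁₂ = f₂₁ = 1.083/EI.
Compatibility — zero rotation at each built-in end:
  2.167 M_X + 1.083 M_Y = 327.6
  1.083 M_X + 2.167 M_Y = 258.6
Solving the pair gives M_X = 122 kN·m and M_Y = 58.37 kN·m (hogging).

M_X = 122 kN·m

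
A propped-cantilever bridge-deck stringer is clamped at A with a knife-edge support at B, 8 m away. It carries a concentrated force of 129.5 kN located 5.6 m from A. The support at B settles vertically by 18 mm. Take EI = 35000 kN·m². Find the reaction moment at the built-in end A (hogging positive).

M_A = 170.9 kN·m

Choose R_B as the redundant. The primary structure is the cantilever fixed at A.
Deflection at B on the released cantilever, summing each load's contribution:
  point load 129.5 at a = 5.6: Pa²(3L − a)/(6EI) = 12454/EI
Tip deflection under a unit load at B: L³/(3EI) = 170.7/EI.
With EI = 35000 kN·m²: δ_0 = 0.35583 m and δ_{BB} = 0.004876 m/kN.
Compatibility — the beam at B must follow the support down by 0.018 m: δ_0 − R_B·δ_{BB} = 0.018, so R_B = (0.35583 − 0.018)/0.004876 = 69.28 kN.
Moment equilibrium about A: M_A = Σ(load moments about A) − R_B·L = 725.2 − 69.28×8 = 170.9 kN·m.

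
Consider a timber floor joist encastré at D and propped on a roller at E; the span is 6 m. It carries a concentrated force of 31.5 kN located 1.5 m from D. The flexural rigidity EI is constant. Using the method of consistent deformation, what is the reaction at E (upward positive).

Choose R_E as the redundant. The primary structure is the cantilever fixed at D.
Deflection at E on the released cantilever, summing each load's contribution:
  point load 31.5 at a = 1.5: Pa²(3L − a)/(6EI) = 194.9/EI
Flexibility coefficient — unit upward force at E: δ_{EE} = L³/(3EI) = 72/EI.
Compatibility at E: δ_0 − R_E·δ_{EE} = 0, so R_E = 194.9/72 = 2.707 kN.

R_E = 2.707 kN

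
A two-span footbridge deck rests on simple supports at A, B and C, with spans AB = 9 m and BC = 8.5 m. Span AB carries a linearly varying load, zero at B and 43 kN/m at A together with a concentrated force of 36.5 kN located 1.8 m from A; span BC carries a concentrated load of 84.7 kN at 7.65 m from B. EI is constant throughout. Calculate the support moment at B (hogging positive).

M_B = 138 kN·m

Take M_B as the redundant. Released structure: two simple spans AB and BC with a hinge at B.
Rotations at B on the released spans (each span's end-slope, ×1/EI):
  span AB: triangular load, peak 43: 7w₀L³/(360EI) = 609.5/EI
  span AB: point load 36.5 at a = 1.8: Pab(L + a)/(6LEI) = 94.61/EI
  span BC: point load 84.7 at a = 7.65: Pab(L + b)/(6LEI) = 101/EI
  relative rotation θ_0 = (704.1 + 101)/EI = 805.1/EI
A unit hogging moment at B produces rotation L₁/(3EI) + L₂/(3EI) = 5.833/EI.
Compatibility: M_B·(L₁+L₂)/(3EI) = θ_0, giving M_B = 138 kN·m (hogging).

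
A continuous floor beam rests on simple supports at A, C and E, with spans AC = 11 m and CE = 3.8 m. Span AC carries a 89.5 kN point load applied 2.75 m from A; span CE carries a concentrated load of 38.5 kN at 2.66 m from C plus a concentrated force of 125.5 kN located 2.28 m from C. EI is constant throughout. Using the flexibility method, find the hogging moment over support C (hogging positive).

Insert a hinge at C; M_C is the redundant, and each span becomes simply supported.
End slopes at the hinge C, treating each span as simply supported:
  span AC: point load 89.5 at a = 2.75: Pab(L + a)/(6LEI) = 423/EI
  span CE: point load 38.5 at a = 2.66: Pab(L + b)/(6LEI) = 25.3/EI
  span CE: point load 125.5 at a = 2.28: Pab(L + b)/(6LEI) = 101.5/EI
  relative rotation θ_0 = (423 + 126.8)/EI = 549.8/EI
A unit hogging moment at C produces rotation L₁/(3EI) + L₂/(3EI) = 4.933/EI.
Compatibility: M_C·(L₁+L₂)/(3EI) = θ_0, giving M_C = 111.4 kN·m (hogging).

M_C = 111.4 kN·m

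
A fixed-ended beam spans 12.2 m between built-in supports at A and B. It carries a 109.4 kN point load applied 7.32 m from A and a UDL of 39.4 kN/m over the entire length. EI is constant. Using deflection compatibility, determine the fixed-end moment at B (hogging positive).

Release both end moments; the primary structure is a simply-supported span AB with redundants M_A and M_B.
On the primary (simply-supported) span, the end slopes from the loading are:
  at A: point load 109.4 at a = 7.32: Pab(L + b)/(6LEI) = 911.9/EI
  at B: point load 109.4 at a = 7.32: Pab(L + a)/(6LEI) = 1042/EI
  at A: UDL 39.4: wL³/(24EI) = 2981/EI
  at B: UDL 39.4: wL³/(24EI) = 2981/EI
  θ_A0 = 3893/EI,  θ_B0 = 4023/EI
Flexibility coefficients: a unit moment at one end gives L/(3EI) there and L/(6EI) at the far end, so f₁₁ = f₂₂ = 4.067/EI and f₁₂ = f₂₁ = 2.033/EI.
Compatibility — zero rotation at each built-in end:
  4.067 M_A + 2.033 M_B = 3893
  2.033 M_A + 4.067 M_B = 4023
Solving the pair gives M_A = 616.8 kN·m and M_B = 680.9 kN·m (hogging).

M_B = 680.9 kN·m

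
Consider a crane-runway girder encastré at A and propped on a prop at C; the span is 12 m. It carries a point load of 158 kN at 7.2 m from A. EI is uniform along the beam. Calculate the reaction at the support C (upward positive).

R_C = 68.26 kN

Remove the prop at C; the released (primary) structure is a cantilever built in at A.
Free-end deflection of the primary structure under the applied loading (downward +):
  point load 158 at a = 7.2: Pa²(3L − a)/(6EI) = 39315/EI
Flexibility coefficient — unit upward force at C: δ_{CC} = L³/(3EI) = 576/EI.
The prop prevents deflection at C: R_C = δ_0/δ_{CC} = 39315/576 = 68.26 kN.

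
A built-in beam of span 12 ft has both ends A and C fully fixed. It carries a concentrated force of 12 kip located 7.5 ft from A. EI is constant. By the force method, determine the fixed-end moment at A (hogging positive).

Take the two fixed-end moments M_A, M_C as redundants; the released structure is the simple span AC.
Simple-span end rotations at A and C under the given loads:
  at A: point load 12 at a = 7.5: Pab(L + b)/(6LEI) = 92.81/EI
  at C: point load 12 at a = 7.5: Pab(L + a)/(6LEI) = 109.7/EI
  θ_A0 = 92.81/EI,  θ_C0 = 109.7/EI
Flexibility coefficients: a unit moment at one end gives L/(3EI) there and L/(6EI) at the far end, so f₁₁ = f₂₂ = 4/EI and f₁₂ = f₂₁ = 2/EI.
Compatibility — zero rotation at each built-in end:
  4 M_A + 2 M_C = 92.81
  2 M_A + 4 M_C = 109.7
Solving the pair gives M_A = 12.66 kip·ft and M_C = 21.09 kip·ft (hogging).

M_A = 12.66 kip·ft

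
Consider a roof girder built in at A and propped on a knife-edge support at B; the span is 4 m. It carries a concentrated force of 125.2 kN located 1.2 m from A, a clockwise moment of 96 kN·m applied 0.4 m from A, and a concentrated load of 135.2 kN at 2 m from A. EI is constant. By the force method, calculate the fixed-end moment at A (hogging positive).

M_A = 259.4 kN·m

Remove the prop at B; the released (primary) structure is a cantilever built in at A.
Deflection at B on the released cantilever, summing each load's contribution:
  point load 125.2 at a = 1.2: Pa²(3L − a)/(6EI) = 324.5/EI
  clockwise couple 96 at a = 0.4: M₀a(2L − a)/(2EI) = 145.9/EI
  point load 135.2 at a = 2: Pa²(3L − a)/(6EI) = 901.3/EI
  δ_0 = 1372/EI
Flexibility coefficient — unit upward force at B: δ_{BB} = L³/(3EI) = 21.33/EI.
Compatibility at B: δ_0 − R_B·δ_{BB} = 0, so R_B = 1372/21.33 = 64.3 kN.
Moment equilibrium about A: M_A = Σ(load moments about A) − R_B·L = 516.6 − 64.3×4 = 259.4 kN·m.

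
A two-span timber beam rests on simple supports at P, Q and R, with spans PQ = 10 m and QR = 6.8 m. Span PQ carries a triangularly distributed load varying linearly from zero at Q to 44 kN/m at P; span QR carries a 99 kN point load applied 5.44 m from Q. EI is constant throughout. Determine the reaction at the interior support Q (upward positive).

R_Q = 137.3 kN

Take M_Q as the redundant. Released structure: two simple spans PQ and QR with a hinge at Q.
Discontinuity in slope at Q on the released structure — sum the simple-span end rotations:
  span PQ: triangular load, peak 44: 7w₀L³/(360EI) = 855.6/EI
  span QR: point load 99 at a = 5.44: Pab(L + b)/(6LEI) = 146.5/EI
  relative rotation θ_0 = (855.6 + 146.5)/EI = 1002/EI
A unit hogging moment at Q produces rotation L₁/(3EI) + L₂/(3EI) = 5.6/EI.
Compatibility: M_Q·(L₁+L₂)/(3EI) = θ_0, giving M_Q = 178.9 kN·m (hogging).
Span PQ, ΣM about P with M_Q applied at Q: R_Q^{PQ}·10 = 733.3 + 178.9, so R_Q^{PQ} = 91.23 kN and R_P = 220 − 91.23 = 128.8 kN.
Span QR, ΣM about R: R_Q^{QR}·6.8 = 134.6 + 178.9, so R_Q^{QR} = 46.11 kN and R_R = 99 − 46.11 = 52.89 kN.
R_Q = 91.23 + 46.11 = 137.3 kN.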